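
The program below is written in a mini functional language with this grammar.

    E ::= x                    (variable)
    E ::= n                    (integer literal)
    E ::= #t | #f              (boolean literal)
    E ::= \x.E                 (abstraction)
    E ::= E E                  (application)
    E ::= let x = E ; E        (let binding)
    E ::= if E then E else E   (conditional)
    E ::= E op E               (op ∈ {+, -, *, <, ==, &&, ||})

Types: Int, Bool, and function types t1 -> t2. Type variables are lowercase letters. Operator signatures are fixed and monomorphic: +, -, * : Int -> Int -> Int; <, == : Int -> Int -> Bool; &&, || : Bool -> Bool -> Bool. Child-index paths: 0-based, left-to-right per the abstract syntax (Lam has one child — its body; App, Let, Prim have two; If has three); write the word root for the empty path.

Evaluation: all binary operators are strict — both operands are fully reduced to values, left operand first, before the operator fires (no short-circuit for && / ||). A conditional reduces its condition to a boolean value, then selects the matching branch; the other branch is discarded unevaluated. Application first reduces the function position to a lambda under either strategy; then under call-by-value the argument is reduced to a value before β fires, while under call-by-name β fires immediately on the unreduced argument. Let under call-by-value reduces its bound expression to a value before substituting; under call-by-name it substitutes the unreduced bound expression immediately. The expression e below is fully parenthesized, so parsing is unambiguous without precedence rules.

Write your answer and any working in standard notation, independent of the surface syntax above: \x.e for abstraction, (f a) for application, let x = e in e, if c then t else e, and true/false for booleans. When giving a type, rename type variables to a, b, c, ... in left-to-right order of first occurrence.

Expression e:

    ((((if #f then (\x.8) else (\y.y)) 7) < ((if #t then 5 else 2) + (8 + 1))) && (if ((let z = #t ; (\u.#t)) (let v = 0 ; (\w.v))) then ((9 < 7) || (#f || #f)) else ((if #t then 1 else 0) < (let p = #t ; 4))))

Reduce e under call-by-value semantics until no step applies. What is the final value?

Working:
step 0: ((((if false then (\x.8) else (\y.y)) 7) < ((if true then 5 else 2) + (8 + 1))) && (if ((let z = true in (\u.true)) (let v = 0 in (\w.v))) then ((9 < 7) || (false || false)) else ((if true then 1 else 0) < (let p = true in 4))))
step 1: [if@0.0.0] ((((\y.y) 7) < ((if true then 5 else 2) + (8 + 1))) && (if ((let z = true in (\u.true)) (let v = 0 in (\w.v))) then ((9 < 7) || (false || false)) else ((if true then 1 else 0) < (let p = true in 4))))
step 2: [beta@0.0] ((7 < ((if true then 5 else 2) + (8 + 1))) && (if ((let z = true in (\u.true)) (let v = 0 in (\w.v))) then ((9 < 7) || (false || false)) else ((if true then 1 else 0) < (let p = true in 4))))
step 3: [if@0.1.0] ((7 < (5 + (8 + 1))) && (if ((let z = true in (\u.true)) (let v = 0 in (\w.v))) then ((9 < 7) || (false || false)) else ((if true then 1 else 0) < (let p = true in 4))))
step 4: [delta@0.1.1] ((7 < (5 + 9)) && (if ((let z = true in (\u.true)) (let v = 0 in (\w.v))) then ((9 < 7) || (false || false)) else ((if true then 1 else 0) < (let p = true in 4))))
step 5: [delta@0.1] ((7 < 14) && (if ((let z = true in (\u.true)) (let v = 0 in (\w.v))) then ((9 < 7) || (false || false)) else ((if true then 1 else 0) < (let p = true in 4))))
step 6: [delta@0] (true && (if ((let z = true in (\u.true)) (let v = 0 in (\w.v))) then ((9 < 7) || (false || false)) else ((if true then 1 else 0) < (let p = true in 4))))
step 7: [let@1.0.0] (true && (if ((\u.true) (let v = 0 in (\w.v))) then ((9 < 7) || (false || false)) else ((if true then 1 else 0) < (let p = true in 4))))
step 8: [let@1.0.1] (true && (if ((\u.true) (\w.0)) then ((9 < 7) || (false || false)) else ((if true then 1 else 0) < (let p = true in 4))))
step 9: [beta@1.0] (true && (if true then ((9 < 7) || (false || false)) else ((if true then 1 else 0) < (let p = true in 4))))
step 10: [if@1] (true && ((9 < 7) || (false || false)))
step 11: [delta@1.0] (true && (false || (false || false)))
step 12: [delta@1.1] (true && (false || false))
step 13: [delta@1] (true && false)
step 14: [delta@root] false

Answer: false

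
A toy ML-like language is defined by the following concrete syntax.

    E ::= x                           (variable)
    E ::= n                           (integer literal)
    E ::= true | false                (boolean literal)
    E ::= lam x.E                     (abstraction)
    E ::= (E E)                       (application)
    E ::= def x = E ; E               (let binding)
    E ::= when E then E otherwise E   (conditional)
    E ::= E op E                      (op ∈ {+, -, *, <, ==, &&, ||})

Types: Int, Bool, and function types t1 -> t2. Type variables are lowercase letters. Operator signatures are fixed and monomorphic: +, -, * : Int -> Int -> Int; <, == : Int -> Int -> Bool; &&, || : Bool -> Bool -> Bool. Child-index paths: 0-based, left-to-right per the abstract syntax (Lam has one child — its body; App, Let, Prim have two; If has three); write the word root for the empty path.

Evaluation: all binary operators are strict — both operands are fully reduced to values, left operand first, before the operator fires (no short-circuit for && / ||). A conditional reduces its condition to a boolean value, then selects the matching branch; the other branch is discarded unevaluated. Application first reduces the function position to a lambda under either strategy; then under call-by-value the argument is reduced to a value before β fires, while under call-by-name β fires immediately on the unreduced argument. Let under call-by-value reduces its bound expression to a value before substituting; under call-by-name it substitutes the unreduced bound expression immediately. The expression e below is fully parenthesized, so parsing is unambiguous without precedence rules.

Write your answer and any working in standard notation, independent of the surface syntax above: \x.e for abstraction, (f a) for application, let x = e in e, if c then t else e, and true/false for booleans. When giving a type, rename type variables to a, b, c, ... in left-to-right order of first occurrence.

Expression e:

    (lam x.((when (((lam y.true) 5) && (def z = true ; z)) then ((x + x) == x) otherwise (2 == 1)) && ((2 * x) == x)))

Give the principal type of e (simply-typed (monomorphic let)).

Answer: Int -> Bool

Working:
\y._ : b -> Bool
  unify b -> Bool ~ Int -> c
  unify b ~ Int
  unify Bool ~ c
_ _ : Bool
  unify Bool ~ Bool
let z : Bool
z : Bool
  unify Bool ~ Bool
  unify Bool ~ Bool
x : a
  unify a ~ Int
x : Int
  unify Int ~ Int
  unify Int ~ Int
x : Int
  unify Int ~ Int
  unify Int ~ Int
  unify Int ~ Int
  unify Bool ~ Bool
  unify Bool ~ Bool
  unify Int ~ Int
x : Int
  unify Int ~ Int
  unify Int ~ Int
x : Int
  unify Int ~ Int
  unify Bool ~ Bool
\x._ : Int -> Bool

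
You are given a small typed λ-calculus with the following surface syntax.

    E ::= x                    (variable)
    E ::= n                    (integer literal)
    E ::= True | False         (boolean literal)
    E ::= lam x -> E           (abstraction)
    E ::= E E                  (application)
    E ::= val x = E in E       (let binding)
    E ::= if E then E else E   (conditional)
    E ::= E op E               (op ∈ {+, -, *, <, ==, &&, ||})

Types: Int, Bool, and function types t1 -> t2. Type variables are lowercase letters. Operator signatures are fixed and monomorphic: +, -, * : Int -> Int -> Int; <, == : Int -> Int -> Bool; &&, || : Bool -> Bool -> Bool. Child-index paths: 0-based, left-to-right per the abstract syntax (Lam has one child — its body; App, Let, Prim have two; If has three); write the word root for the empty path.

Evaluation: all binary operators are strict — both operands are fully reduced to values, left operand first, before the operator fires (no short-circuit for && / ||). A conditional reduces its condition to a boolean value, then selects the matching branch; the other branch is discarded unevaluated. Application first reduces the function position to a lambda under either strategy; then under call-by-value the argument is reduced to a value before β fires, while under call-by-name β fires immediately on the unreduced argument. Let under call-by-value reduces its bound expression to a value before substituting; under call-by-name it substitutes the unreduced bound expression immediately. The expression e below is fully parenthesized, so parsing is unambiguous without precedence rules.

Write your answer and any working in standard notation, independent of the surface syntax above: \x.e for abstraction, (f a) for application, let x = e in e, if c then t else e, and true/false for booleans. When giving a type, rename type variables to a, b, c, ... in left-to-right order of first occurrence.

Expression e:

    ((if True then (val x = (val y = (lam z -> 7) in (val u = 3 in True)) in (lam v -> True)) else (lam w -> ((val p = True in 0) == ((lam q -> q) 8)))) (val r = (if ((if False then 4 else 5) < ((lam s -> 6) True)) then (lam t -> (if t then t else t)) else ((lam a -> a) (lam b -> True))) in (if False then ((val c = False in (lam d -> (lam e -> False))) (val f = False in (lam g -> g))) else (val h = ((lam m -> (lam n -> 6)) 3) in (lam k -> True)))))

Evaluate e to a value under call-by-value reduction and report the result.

Trace:
step 0: ((if true then (let x = (let y = (\z.7) in (let u = 3 in true)) in (\v.true)) else (\w.((let p = true in 0) == ((\q.q) 8)))) (let r = (if ((if false then 4 else 5) < ((\s.6) true)) then (\t.(if t then t else t)) else ((\a.a) (\b.true))) in (if false then ((let c = false in (\d.(\e.false))) (let f = false in (\g.g))) else (let h = ((\m.(\n.6)) 3) in (\k.true)))))
step 1: [if@0] ((let x = (let y = (\z.7) in (let u = 3 in true)) in (\v.true)) (let r = (if ((if false then 4 else 5) < ((\s.6) true)) then (\t.(if t then t else t)) else ((\a.a) (\b.true))) in (if false then ((let c = false in (\d.(\e.false))) (let f = false in (\g.g))) else (let h = ((\m.(\n.6)) 3) in (\k.true)))))
step 2: [let@0.0] ((let x = (let u = 3 in true) in (\v.true)) (let r = (if ((if false then 4 else 5) < ((\s.6) true)) then (\t.(if t then t else t)) else ((\a.a) (\b.true))) in (if false then ((let c = false in (\d.(\e.false))) (let f = false in (\g.g))) else (let h = ((\m.(\n.6)) 3) in (\k.true)))))
step 3: [let@0.0] ((let x = true in (\v.true)) (let r = (if ((if false then 4 else 5) < ((\s.6) true)) then (\t.(if t then t else t)) else ((\a.a) (\b.true))) in (if false then ((let c = false in (\d.(\e.false))) (let f = false in (\g.g))) else (let h = ((\m.(\n.6)) 3) in (\k.true)))))
step 4: [let@0] ((\v.true) (let r = (if ((if false then 4 else 5) < ((\s.6) true)) then (\t.(if t then t else t)) else ((\a.a) (\b.true))) in (if false then ((let c = false in (\d.(\e.false))) (let f = false in (\g.g))) else (let h = ((\m.(\n.6)) 3) in (\k.true)))))
step 5: [if@1.0.0.0] ((\v.true) (let r = (if (5 < ((\s.6) true)) then (\t.(if t then t else t)) else ((\a.a) (\b.true))) in (if false then ((let c = false in (\d.(\e.false))) (let f = false in (\g.g))) else (let h = ((\m.(\n.6)) 3) in (\k.true)))))
step 6: [beta@1.0.0.1] ((\v.true) (let r = (if (5 < 6) then (\t.(if t then t else t)) else ((\a.a) (\b.true))) in (if false then ((let c = false in (\d.(\e.false))) (let f = false in (\g.g))) else (let h = ((\m.(\n.6)) 3) in (\k.true)))))
step 7: [delta@1.0.0] ((\v.true) (let r = (if true then (\t.(if t then t else t)) else ((\a.a) (\b.true))) in (if false then ((let c = false in (\d.(\e.false))) (let f = false in (\g.g))) else (let h = ((\m.(\n.6)) 3) in (\k.true)))))
step 8: [if@1.0] ((\v.true) (let r = (\t.(if t then t else t)) in (if false then ((let c = false in (\d.(\e.false))) (let f = false in (\g.g))) else (let h = ((\m.(\n.6)) 3) in (\k.true)))))
step 9: [let@1] ((\v.true) (if false then ((let c = false in (\d.(\e.false))) (let f = false in (\g.g))) else (let h = ((\m.(\n.6)) 3) in (\k.true))))
step 10: [if@1] ((\v.true) (let h = ((\m.(\n.6)) 3) in (\k.true)))
step 11: [beta@1.0] ((\v.true) (let h = (\n.6) in (\k.true)))
step 12: [let@1] ((\v.true) (\k.true))
step 13: [beta@root] true

Answer: true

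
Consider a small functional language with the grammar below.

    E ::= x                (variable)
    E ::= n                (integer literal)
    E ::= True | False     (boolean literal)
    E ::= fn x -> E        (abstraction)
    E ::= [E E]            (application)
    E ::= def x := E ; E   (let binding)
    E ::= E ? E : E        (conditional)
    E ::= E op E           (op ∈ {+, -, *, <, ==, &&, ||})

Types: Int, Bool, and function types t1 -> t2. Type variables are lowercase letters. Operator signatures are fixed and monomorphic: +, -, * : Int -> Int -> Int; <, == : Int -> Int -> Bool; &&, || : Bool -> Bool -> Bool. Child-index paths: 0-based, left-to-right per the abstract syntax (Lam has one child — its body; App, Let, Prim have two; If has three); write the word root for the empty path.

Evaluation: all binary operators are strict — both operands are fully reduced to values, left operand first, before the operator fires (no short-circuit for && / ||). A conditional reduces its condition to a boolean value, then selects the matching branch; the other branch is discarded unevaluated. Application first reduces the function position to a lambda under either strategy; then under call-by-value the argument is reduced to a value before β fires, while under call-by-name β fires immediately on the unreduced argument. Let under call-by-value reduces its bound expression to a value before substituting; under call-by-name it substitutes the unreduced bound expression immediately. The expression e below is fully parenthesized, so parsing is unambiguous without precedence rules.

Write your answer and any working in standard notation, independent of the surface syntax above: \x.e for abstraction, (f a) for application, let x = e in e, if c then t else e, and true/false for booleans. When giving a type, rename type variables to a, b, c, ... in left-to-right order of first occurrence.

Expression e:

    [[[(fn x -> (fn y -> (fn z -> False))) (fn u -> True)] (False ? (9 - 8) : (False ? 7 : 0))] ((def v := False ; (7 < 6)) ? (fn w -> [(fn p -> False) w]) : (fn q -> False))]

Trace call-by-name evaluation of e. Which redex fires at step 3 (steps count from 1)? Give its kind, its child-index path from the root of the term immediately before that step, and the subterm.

Answer: beta at root : ((\z.false) (if (let v = false in (7 < 6)) then (\w.((\p.false) w)) else (\q.false)))

Working:
step 0: ((((\x.(\y.(\z.false))) (\u.true)) (if false then (9 - 8) else (if false then 7 else 0))) (if (let v = false in (7 < 6)) then (\w.((\p.false) w)) else (\q.false)))
step 1: [beta@0.0] (((\y.(\z.false)) (if false then (9 - 8) else (if false then 7 else 0))) (if (let v = false in (7 < 6)) then (\w.((\p.false) w)) else (\q.false)))
step 2: [beta@0] ((\z.false) (if (let v = false in (7 < 6)) then (\w.((\p.false) w)) else (\q.false)))
step 3: [beta@root] false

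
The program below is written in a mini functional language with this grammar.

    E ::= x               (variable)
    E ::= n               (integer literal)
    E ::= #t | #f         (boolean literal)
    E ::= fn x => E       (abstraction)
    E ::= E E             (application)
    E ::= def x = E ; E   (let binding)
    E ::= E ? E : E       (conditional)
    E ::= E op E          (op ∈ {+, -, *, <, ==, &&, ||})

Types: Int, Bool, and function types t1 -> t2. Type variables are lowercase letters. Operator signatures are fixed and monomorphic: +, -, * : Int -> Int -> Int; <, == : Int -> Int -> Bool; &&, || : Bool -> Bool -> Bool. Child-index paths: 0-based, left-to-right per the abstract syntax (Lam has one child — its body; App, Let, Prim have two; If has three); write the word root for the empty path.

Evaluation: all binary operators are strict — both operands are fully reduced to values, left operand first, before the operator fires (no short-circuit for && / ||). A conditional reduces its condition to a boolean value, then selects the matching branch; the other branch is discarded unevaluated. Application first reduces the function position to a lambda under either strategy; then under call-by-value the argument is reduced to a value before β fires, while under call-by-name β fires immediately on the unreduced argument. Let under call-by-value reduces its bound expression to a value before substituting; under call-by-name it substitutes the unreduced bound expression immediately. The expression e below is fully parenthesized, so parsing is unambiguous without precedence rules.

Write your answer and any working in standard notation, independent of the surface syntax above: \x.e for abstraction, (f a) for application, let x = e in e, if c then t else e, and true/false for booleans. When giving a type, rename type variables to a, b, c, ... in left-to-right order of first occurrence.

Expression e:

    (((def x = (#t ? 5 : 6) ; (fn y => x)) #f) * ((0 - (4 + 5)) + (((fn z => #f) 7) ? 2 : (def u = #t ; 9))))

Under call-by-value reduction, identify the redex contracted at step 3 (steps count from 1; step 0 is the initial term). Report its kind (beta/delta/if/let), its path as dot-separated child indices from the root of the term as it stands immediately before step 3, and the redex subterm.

Answer: beta at 0 : ((\y.5) false)

Working:
step 0: (((let x = (if true then 5 else 6) in (\y.x)) false) * ((0 - (4 + 5)) + (if ((\z.false) 7) then 2 else (let u = true in 9))))
step 1: [if@0.0.0] (((let x = 5 in (\y.x)) false) * ((0 - (4 + 5)) + (if ((\z.false) 7) then 2 else (let u = true in 9))))
step 2: [let@0.0] (((\y.5) false) * ((0 - (4 + 5)) + (if ((\z.false) 7) then 2 else (let u = true in 9))))
step 3: [beta@0] (5 * ((0 - (4 + 5)) + (if ((\z.false) 7) then 2 else (let u = true in 9))))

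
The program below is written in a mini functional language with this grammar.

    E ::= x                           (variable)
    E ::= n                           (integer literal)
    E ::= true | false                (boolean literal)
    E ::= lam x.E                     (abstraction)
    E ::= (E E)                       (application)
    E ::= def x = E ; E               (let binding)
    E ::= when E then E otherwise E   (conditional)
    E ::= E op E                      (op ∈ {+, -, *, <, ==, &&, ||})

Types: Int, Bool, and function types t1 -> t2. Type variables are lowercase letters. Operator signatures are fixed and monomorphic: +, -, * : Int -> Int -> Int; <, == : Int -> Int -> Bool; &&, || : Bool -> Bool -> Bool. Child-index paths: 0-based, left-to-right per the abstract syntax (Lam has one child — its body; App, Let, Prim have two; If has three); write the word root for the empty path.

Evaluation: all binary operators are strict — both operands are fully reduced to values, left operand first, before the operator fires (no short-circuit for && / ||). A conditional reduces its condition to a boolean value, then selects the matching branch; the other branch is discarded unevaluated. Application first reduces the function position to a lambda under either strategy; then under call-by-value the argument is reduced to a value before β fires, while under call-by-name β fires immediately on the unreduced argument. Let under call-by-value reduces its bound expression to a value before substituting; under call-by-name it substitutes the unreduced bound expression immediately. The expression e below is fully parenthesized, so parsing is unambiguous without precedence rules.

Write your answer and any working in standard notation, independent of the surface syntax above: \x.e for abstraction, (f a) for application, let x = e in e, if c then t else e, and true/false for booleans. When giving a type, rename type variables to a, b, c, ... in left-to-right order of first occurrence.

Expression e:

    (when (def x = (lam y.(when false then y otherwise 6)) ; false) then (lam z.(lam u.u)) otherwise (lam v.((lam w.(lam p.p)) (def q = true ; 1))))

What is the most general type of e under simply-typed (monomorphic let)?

Answer: a -> b -> b

Derivation:
  unify Bool ~ Bool
y : a
  unify a ~ Int
\y._ : Int -> Int
let x : Int -> Int
  unify Bool ~ Bool
u : c
\u._ : c -> c
\z._ : b -> c -> c
p : f
\p._ : f -> f
\w._ : e -> f -> f
let q : Bool
  unify e -> f -> f ~ Int -> g
  unify e ~ Int
  unify f -> f ~ g
_ _ : f -> f
\v._ : d -> f -> f
  unify b -> c -> c ~ d -> f -> f
  unify b ~ d
  unify c -> c ~ f -> f
  unify c ~ f
  unify f ~ f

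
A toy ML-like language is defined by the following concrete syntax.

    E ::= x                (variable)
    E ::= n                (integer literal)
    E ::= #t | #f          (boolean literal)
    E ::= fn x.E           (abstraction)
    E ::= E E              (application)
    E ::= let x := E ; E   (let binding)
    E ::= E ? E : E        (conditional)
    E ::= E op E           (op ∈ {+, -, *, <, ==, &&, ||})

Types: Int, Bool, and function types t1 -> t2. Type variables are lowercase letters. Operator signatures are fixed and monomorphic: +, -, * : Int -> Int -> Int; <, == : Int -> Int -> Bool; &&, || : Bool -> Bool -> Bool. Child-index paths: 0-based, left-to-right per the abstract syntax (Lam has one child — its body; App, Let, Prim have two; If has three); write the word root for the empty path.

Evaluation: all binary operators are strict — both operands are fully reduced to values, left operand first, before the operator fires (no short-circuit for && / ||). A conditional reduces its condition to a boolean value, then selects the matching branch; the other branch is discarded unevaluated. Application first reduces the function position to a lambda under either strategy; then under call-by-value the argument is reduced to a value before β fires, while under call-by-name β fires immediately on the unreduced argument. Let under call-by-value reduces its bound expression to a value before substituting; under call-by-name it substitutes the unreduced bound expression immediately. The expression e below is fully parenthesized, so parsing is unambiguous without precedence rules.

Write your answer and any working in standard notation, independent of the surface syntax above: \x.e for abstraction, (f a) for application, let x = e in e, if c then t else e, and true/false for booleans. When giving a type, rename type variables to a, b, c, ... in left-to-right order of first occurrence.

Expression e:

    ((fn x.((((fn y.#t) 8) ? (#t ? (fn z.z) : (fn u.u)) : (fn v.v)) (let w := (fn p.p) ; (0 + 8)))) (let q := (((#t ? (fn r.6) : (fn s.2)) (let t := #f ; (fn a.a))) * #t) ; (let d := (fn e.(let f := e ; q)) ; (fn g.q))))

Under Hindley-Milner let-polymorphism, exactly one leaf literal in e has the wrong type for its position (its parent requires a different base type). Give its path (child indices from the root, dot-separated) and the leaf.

Answer: 1.0.1 : true

Working:
\y._ : b -> Bool
  unify b -> Bool ~ Int -> c
  unify b ~ Int
  unify Bool ~ c
_ _ : Bool
  unify Bool ~ Bool
  unify Bool ~ Bool
z : d
\z._ : d -> d
u : e
\u._ : e -> e
  unify d -> d ~ e -> e
  unify d ~ e
  unify e ~ e
v : f
\v._ : f -> f
  unify e -> e ~ f -> f
  unify e ~ f
  unify f ~ f
p : g
\p._ : g -> g
let w : forall. g -> g
  unify Int ~ Int
  unify Int ~ Int
  unify f -> f ~ Int -> h
  unify f ~ Int
  unify Int ~ h
_ _ : Int
\x._ : a -> Int
  unify Bool ~ Bool
\r._ : i -> Int
\s._ : j -> Int
  unify i -> Int ~ j -> Int
  unify i ~ j
  unify Int ~ Int
let t : Bool
a : k
\a._ : k -> k
  unify j -> Int ~ (k -> k) -> l
  unify j ~ k -> k
  unify Int ~ l
_ _ : Int
  unify Int ~ Int
  unify Bool ~ Int
  FAIL: mismatch Bool ~ Int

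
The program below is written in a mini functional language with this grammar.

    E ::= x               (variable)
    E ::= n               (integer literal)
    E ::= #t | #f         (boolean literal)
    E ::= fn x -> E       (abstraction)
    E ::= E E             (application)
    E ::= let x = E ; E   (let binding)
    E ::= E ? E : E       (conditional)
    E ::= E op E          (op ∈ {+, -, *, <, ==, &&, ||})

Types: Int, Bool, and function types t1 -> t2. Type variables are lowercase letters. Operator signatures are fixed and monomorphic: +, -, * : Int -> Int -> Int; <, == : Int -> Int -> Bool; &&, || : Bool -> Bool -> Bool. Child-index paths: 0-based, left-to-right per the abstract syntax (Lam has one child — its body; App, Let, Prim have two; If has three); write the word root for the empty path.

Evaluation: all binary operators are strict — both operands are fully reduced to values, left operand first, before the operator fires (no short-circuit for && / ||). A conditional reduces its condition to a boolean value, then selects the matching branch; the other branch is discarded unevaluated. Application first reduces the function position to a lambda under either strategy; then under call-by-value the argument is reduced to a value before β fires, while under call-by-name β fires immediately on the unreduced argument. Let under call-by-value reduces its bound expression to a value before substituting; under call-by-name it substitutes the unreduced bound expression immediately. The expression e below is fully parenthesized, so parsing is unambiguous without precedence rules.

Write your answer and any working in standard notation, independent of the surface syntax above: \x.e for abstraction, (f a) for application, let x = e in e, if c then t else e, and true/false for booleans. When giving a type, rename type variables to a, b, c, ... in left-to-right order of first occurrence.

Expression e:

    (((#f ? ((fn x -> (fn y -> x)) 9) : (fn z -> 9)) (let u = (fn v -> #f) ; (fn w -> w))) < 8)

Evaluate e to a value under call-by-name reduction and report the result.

Working:
step 0: (((if false then ((\x.(\y.x)) 9) else (\z.9)) (let u = (\v.false) in (\w.w))) < 8)
step 1: [if@0.0] (((\z.9) (let u = (\v.false) in (\w.w))) < 8)
step 2: [beta@0] (9 < 8)
step 3: [delta@root] false

Answer: false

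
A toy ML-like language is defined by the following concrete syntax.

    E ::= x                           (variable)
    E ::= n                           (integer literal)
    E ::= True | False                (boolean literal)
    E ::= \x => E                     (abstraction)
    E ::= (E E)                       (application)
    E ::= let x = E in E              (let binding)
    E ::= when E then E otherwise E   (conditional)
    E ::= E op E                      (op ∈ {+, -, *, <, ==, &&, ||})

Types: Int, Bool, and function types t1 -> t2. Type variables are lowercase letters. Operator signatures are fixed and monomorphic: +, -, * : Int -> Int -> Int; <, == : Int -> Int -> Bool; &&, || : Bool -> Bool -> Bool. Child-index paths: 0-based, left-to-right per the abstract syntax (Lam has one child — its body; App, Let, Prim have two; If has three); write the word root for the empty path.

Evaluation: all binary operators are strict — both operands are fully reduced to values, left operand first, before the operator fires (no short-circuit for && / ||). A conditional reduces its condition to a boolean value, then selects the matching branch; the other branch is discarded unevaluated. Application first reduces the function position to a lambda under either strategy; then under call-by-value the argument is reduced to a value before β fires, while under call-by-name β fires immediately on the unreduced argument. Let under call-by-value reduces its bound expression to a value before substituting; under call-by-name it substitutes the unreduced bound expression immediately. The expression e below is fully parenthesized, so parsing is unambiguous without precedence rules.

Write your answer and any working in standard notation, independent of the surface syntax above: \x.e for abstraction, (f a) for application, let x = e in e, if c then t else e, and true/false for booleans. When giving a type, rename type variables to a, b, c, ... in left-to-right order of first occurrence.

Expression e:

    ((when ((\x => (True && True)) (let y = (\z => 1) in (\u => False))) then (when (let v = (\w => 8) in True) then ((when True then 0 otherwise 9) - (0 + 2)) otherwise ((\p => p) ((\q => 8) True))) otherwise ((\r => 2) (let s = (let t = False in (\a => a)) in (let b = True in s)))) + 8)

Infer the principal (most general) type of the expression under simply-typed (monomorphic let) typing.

Answer: Int

Trace:
  unify Bool ~ Bool
  unify Bool ~ Bool
\x._ : a -> Bool
\z._ : b -> Int
let y : b -> Int
\u._ : c -> Bool
  unify a -> Bool ~ (c -> Bool) -> d
  unify a ~ c -> Bool
  unify Bool ~ d
_ _ : Bool
  unify Bool ~ Bool
\w._ : e -> Int
let v : e -> Int
  unify Bool ~ Bool
  unify Bool ~ Bool
  unify Int ~ Int
  unify Int ~ Int
  unify Int ~ Int
  unify Int ~ Int
  unify Int ~ Int
p : f
\p._ : f -> f
\q._ : g -> Int
  unify g -> Int ~ Bool -> h
  unify g ~ Bool
  unify Int ~ h
_ _ : Int
  unify f -> f ~ Int -> i
  unify f ~ Int
  unify Int ~ i
_ _ : Int
  unify Int ~ Int
\r._ : j -> Int
let t : Bool
a : k
\a._ : k -> k
let s : k -> k
let b : Bool
s : k -> k
  unify j -> Int ~ (k -> k) -> l
  unify j ~ k -> k
  unify Int ~ l
_ _ : Int
  unify Int ~ Int
  unify Int ~ Int
  unify Int ~ Int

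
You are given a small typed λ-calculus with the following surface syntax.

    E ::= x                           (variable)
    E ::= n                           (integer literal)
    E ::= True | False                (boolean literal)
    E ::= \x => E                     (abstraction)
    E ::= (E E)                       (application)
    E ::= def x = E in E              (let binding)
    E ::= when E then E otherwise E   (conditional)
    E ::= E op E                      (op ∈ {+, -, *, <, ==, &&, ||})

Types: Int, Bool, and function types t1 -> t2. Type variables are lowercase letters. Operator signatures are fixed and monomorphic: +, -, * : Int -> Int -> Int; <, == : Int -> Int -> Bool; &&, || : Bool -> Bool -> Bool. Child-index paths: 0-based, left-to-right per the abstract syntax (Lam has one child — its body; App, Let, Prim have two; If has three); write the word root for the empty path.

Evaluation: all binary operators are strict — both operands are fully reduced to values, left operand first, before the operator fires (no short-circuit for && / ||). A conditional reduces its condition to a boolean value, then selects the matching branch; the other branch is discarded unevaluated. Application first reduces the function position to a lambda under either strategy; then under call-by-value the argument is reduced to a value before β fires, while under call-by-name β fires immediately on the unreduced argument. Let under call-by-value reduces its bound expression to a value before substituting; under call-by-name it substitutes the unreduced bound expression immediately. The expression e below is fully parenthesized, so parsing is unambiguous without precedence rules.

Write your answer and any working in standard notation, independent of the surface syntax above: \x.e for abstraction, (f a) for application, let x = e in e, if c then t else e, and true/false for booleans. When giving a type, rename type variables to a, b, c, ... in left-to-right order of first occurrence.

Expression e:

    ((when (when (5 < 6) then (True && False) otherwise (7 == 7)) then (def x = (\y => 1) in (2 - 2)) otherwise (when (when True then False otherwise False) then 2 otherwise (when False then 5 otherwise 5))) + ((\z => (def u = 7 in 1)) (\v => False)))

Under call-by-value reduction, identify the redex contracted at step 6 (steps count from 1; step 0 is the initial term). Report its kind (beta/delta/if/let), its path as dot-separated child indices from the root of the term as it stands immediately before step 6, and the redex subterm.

Answer: if at 0 : (if false then 2 else (if false then 5 else 5))

Trace:
step 0: ((if (if (5 < 6) then (true && false) else (7 == 7)) then (let x = (\y.1) in (2 - 2)) else (if (if true then false else false) then 2 else (if false then 5 else 5))) + ((\z.(let u = 7 in 1)) (\v.false)))
step 1: [delta@0.0.0] ((if (if true then (true && false) else (7 == 7)) then (let x = (\y.1) in (2 - 2)) else (if (if true then false else false) then 2 else (if false then 5 else 5))) + ((\z.(let u = 7 in 1)) (\v.false)))
step 2: [if@0.0] ((if (true && false) then (let x = (\y.1) in (2 - 2)) else (if (if true then false else false) then 2 else (if false then 5 else 5))) + ((\z.(let u = 7 in 1)) (\v.false)))
step 3: [delta@0.0] ((if false then (let x = (\y.1) in (2 - 2)) else (if (if true then false else false) then 2 else (if false then 5 else 5))) + ((\z.(let u = 7 in 1)) (\v.false)))
step 4: [if@0] ((if (if true then false else false) then 2 else (if false then 5 else 5)) + ((\z.(let u = 7 in 1)) (\v.false)))
step 5: [if@0.0] ((if false then 2 else (if false then 5 else 5)) + ((\z.(let u = 7 in 1)) (\v.false)))
step 6: [if@0] ((if false then 5 else 5) + ((\z.(let u = 7 in 1)) (\v.false)))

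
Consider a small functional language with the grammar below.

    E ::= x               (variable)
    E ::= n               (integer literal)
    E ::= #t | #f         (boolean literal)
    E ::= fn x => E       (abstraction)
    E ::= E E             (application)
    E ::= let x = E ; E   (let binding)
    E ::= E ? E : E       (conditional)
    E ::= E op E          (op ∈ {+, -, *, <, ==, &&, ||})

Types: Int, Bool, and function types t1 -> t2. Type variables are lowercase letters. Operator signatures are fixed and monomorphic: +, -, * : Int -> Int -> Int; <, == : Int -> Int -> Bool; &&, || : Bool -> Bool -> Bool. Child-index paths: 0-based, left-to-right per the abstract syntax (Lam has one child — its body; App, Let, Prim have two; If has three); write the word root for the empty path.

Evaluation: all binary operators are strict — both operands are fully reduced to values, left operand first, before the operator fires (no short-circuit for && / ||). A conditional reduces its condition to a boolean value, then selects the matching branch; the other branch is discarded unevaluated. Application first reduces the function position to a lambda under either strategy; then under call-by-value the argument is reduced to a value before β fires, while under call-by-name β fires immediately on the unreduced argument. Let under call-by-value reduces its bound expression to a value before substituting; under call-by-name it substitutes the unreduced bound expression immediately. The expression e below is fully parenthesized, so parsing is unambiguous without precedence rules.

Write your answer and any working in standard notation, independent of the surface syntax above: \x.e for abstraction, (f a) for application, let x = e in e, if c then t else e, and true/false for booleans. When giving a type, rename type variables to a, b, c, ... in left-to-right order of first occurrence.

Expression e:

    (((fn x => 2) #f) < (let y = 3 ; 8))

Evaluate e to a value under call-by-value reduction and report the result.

Derivation:
step 0: (((\x.2) false) < (let y = 3 in 8))
step 1: [beta@0] (2 < (let y = 3 in 8))
step 2: [let@1] (2 < 8)
step 3: [delta@root] true

Answer: true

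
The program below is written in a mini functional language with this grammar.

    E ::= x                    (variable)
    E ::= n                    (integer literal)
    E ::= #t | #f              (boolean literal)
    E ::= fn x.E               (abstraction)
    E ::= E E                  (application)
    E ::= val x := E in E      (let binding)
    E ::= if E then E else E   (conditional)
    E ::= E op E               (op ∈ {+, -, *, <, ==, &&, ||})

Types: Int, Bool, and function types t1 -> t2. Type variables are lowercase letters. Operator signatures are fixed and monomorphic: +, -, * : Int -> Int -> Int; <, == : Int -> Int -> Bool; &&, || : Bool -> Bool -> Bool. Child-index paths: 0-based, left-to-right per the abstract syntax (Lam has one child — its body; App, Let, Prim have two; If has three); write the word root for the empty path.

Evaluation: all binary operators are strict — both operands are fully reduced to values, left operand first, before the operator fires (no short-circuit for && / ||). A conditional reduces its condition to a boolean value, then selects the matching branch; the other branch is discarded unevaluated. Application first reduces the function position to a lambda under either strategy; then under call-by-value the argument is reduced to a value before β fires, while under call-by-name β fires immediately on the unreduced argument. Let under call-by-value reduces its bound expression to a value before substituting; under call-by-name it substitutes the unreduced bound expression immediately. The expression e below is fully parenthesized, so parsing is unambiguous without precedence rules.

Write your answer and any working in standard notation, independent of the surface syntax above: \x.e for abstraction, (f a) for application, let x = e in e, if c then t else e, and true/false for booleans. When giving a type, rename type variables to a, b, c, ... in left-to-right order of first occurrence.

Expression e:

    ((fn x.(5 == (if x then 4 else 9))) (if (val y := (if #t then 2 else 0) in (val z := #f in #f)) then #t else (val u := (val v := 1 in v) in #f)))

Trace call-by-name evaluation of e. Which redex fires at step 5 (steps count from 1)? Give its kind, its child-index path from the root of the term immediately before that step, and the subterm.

Derivation:
step 0: ((\x.(5 == (if x then 4 else 9))) (if (let y = (if true then 2 else 0) in (let z = false in false)) then true else (let u = (let v = 1 in v) in false)))
step 1: [beta@root] (5 == (if (if (let y = (if true then 2 else 0) in (let z = false in false)) then true else (let u = (let v = 1 in v) in false)) then 4 else 9))
step 2: [let@1.0.0] (5 == (if (if (let z = false in false) then true else (let u = (let v = 1 in v) in false)) then 4 else 9))
step 3: [let@1.0.0] (5 == (if (if false then true else (let u = (let v = 1 in v) in false)) then 4 else 9))
step 4: [if@1.0] (5 == (if (let u = (let v = 1 in v) in false) then 4 else 9))
step 5: [let@1.0] (5 == (if false then 4 else 9))

Answer: let at 1.0 : (let u = (let v = 1 in v) in false)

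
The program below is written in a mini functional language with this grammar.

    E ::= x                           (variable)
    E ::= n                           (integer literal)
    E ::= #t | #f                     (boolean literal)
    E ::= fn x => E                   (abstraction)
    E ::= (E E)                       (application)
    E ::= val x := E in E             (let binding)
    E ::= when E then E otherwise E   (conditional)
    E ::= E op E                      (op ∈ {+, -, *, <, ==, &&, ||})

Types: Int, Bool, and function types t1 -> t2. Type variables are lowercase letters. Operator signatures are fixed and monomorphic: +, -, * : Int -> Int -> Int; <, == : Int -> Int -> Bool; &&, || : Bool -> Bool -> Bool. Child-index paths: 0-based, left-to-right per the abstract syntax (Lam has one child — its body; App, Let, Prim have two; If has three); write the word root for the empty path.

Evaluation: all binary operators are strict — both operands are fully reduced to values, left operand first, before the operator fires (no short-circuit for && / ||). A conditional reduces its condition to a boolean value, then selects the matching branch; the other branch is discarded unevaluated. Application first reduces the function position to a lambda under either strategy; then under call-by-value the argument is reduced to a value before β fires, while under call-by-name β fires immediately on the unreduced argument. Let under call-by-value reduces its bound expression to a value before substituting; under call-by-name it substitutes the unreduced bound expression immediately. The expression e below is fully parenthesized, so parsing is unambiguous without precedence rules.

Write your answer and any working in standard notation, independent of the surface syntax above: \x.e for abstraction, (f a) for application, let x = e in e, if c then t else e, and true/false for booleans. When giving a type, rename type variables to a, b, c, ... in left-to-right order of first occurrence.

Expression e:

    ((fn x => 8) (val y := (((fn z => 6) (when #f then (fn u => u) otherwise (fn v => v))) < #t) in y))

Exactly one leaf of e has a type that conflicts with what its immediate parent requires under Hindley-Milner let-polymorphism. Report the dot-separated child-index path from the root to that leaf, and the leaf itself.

Trace:
\x._ : a -> Int
\z._ : b -> Int
  unify Bool ~ Bool
u : c
\u._ : c -> c
v : d
\v._ : d -> d
  unify c -> c ~ d -> d
  unify c ~ d
  unify d ~ d
  unify b -> Int ~ (d -> d) -> e
  unify b ~ d -> d
  unify Int ~ e
_ _ : Int
  unify Int ~ Int
  unify Bool ~ Int
  FAIL: mismatch Bool ~ Int

Answer: 1.0.1 : true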